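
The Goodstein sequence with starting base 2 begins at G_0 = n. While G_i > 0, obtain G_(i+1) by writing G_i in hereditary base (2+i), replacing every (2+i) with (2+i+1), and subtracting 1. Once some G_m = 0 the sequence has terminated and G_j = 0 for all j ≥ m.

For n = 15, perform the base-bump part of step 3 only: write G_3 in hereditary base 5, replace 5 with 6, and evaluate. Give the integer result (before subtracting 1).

[0] 15 ≡ 2^(2 + 1) + 2^2 + 2 + 1 (base 2). Lift 3: 112. −1: 111.
[1] 111 ≡ 3^(3 + 1) + 3^3 + 3 (base 3). Lift 4: 1284. −1: 1283.
[2] 1283 ≡ 4^(4 + 1) + 4^4 + 3 (base 4). Lift 5: 18753. −1: 18752.
[3] 18752 ≡ 5^(5 + 1) + 5^5 + 2 (base 5). Lift 6: 326594. −1: 326593.

326594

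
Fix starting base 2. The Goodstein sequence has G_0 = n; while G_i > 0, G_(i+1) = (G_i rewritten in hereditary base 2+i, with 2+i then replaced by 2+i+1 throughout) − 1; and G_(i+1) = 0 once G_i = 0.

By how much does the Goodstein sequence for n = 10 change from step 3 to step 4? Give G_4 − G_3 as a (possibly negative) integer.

10 —HB2→ 2^(2 + 1) + 2 —bump→ 3^(3 + 1) + 3 = 84 —(−1)→ 83
83 —HB3→ 3^(3 + 1) + 2 —bump→ 4^(4 + 1) + 2 = 1026 —(−1)→ 1025
1025 —HB4→ 4^(4 + 1) + 1 —bump→ 5^(5 + 1) + 1 = 15626 —(−1)→ 15625
15625 —HB5→ 5^(5 + 1) —bump→ 6^(6 + 1) = 279936 —(−1)→ 279935

264310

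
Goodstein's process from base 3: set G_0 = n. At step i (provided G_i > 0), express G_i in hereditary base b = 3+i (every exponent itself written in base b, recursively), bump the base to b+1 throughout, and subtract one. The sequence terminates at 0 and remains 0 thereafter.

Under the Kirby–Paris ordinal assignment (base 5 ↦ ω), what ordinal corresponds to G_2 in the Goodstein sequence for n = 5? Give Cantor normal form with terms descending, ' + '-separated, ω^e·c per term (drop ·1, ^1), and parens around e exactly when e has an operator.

base 3: 5 = 3 + 2; at 4: 4 + 2 = 6; next = 5
base 4: 5 = 4 + 1; at 5: 5 + 1 = 6; next = 5
base 5: 5 = 5; at 6: 6 = 6; next = 5

ω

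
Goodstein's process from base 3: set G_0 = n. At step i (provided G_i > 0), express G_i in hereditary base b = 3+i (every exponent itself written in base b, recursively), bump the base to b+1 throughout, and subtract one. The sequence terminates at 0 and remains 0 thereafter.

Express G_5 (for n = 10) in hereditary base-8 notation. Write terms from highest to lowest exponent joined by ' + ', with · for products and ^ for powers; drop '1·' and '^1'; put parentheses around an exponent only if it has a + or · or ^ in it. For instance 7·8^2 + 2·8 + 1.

4·8 + 1

base 3: 10 = 3^2 + 1; at 4: 4^2 + 1 = 17; next = 16
base 4: 16 = 4^2; at 5: 5^2 = 25; next = 24
base 5: 24 = 4·5 + 4; at 6: 4·6 + 4 = 28; next = 27
base 6: 27 = 4·6 + 3; at 7: 4·7 + 3 = 31; next = 30
base 7: 30 = 4·7 + 2; at 8: 4·8 + 2 = 34; next = 33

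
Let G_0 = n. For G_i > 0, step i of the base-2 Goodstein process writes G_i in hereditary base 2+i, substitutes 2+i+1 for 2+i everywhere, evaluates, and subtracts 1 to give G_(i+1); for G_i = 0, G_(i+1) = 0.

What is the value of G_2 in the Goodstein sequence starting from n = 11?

base 2: 11 = 2^(2 + 1) + 2 + 1; at 3: 3^(3 + 1) + 3 + 1 = 85; next = 84
base 3: 84 = 3^(3 + 1) + 3; at 4: 4^(4 + 1) + 4 = 1028; next = 1027

1027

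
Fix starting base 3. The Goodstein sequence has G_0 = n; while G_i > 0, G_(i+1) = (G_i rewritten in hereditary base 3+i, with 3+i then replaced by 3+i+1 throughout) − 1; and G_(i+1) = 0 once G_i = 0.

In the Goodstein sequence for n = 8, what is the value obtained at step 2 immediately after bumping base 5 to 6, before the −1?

12

G_0=8  [base 3] 2·3 + 2  →[3↦4]→  2·4 + 2 = 10  −1 ⇒ G_1=9
G_1=9  [base 4] 2·4 + 1  →[4↦5]→  2·5 + 1 = 11  −1 ⇒ G_2=10
G_2=10  [base 5] 2·5  →[5↦6]→  2·6 = 12  −1 ⇒ G_3=11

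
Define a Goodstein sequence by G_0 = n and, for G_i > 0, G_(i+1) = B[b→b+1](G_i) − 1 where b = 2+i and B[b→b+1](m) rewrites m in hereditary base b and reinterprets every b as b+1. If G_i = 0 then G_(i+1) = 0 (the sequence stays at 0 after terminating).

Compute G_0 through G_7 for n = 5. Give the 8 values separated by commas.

5, 27, 255, 467, 775, 1197, 1751, 2454

G_0 = 5. HB_2(5) = 2^2 + 1. Bump = 28. G_1 = 27.
G_1 = 27. HB_3(27) = 3^3. Bump = 256. G_2 = 255.
G_2 = 255. HB_4(255) = 3·4^3 + 3·4^2 + 3·4 + 3. Bump = 468. G_3 = 467.
G_3 = 467. HB_5(467) = 3·5^3 + 3·5^2 + 3·5 + 2. Bump = 776. G_4 = 775.
G_4 = 775. HB_6(775) = 3·6^3 + 3·6^2 + 3·6 + 1. Bump = 1198. G_5 = 1197.
G_5 = 1197. HB_7(1197) = 3·7^3 + 3·7^2 + 3·7. Bump = 1752. G_6 = 1751.
G_6 = 1751. HB_8(1751) = 3·8^3 + 3·8^2 + 2·8 + 7. Bump = 2455. G_7 = 2454.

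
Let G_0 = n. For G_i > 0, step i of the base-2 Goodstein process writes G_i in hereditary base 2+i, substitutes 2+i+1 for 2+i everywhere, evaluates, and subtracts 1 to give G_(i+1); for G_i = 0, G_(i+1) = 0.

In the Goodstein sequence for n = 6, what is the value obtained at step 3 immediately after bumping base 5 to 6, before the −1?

46656

G_0=6  [base 2] 2^2 + 2  →[2↦3]→  3^3 + 3 = 30  −1 ⇒ G_1=29
G_1=29  [base 3] 3^3 + 2  →[3↦4]→  4^4 + 2 = 258  −1 ⇒ G_2=257
G_2=257  [base 4] 4^4 + 1  →[4↦5]→  5^5 + 1 = 3126  −1 ⇒ G_3=3125
G_3=3125  [base 5] 5^5  →[5↦6]→  6^6 = 46656  −1 ⇒ G_4=46655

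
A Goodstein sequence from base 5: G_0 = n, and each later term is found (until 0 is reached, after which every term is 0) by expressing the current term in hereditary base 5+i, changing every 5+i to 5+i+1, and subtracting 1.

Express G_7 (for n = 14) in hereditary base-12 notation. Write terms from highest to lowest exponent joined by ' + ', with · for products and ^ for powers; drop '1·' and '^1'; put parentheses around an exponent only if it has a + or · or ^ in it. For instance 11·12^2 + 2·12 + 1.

12 + 7

14 —HB5→ 2·5 + 4 —bump→ 2·6 + 4 = 16 —(−1)→ 15
15 —HB6→ 2·6 + 3 —bump→ 2·7 + 3 = 17 —(−1)→ 16
16 —HB7→ 2·7 + 2 —bump→ 2·8 + 2 = 18 —(−1)→ 17
17 —HB8→ 2·8 + 1 —bump→ 2·9 + 1 = 19 —(−1)→ 18
18 —HB9→ 2·9 —bump→ 2·10 = 20 —(−1)→ 19
19 —HB10→ 10 + 9 —bump→ 11 + 9 = 20 —(−1)→ 19
19 —HB11→ 11 + 8 —bump→ 12 + 8 = 20 —(−1)→ 19
19 —HB12→ 12 + 7 —bump→ 13 + 7 = 20 —(−1)→ 19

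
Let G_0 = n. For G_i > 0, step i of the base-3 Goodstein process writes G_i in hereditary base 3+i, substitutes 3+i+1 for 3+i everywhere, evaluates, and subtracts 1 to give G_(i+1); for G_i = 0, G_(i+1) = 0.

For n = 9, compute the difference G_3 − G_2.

2

G_0 = 9. HB_3(9) = 3^2. Bump = 16. G_1 = 15.
G_1 = 15. HB_4(15) = 3·4 + 3. Bump = 18. G_2 = 17.
G_2 = 17. HB_5(17) = 3·5 + 2. Bump = 20. G_3 = 19.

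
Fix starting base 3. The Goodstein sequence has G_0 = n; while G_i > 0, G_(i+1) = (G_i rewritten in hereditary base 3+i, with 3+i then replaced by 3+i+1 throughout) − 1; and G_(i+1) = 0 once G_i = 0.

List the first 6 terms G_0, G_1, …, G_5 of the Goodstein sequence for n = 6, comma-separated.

6, 7, 7, 7, 7, 7

step 0: 6 = 2·3; sub 4 for 3: 2·4; = 8; G_1 = 8−1 = 7
step 1: 7 = 4 + 3; sub 5 for 4: 5 + 3; = 8; G_2 = 8−1 = 7
step 2: 7 = 5 + 2; sub 6 for 5: 6 + 2; = 8; G_3 = 8−1 = 7
step 3: 7 = 6 + 1; sub 7 for 6: 7 + 1; = 8; G_4 = 8−1 = 7
step 4: 7 = 7; sub 8 for 7: 8; = 8; G_5 = 8−1 = 7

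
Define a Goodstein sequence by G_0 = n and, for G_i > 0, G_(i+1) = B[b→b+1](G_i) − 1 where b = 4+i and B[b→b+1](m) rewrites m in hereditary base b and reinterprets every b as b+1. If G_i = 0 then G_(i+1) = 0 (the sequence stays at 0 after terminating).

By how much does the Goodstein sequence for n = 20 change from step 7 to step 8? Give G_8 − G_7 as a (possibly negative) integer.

8

G_0=20  [base 4] 4^2 + 4  →[4↦5]→  5^2 + 5 = 30  −1 ⇒ G_1=29
G_1=29  [base 5] 5^2 + 4  →[5↦6]→  6^2 + 4 = 40  −1 ⇒ G_2=39
G_2=39  [base 6] 6^2 + 3  →[6↦7]→  7^2 + 3 = 52  −1 ⇒ G_3=51
G_3=51  [base 7] 7^2 + 2  →[7↦8]→  8^2 + 2 = 66  −1 ⇒ G_4=65
G_4=65  [base 8] 8^2 + 1  →[8↦9]→  9^2 + 1 = 82  −1 ⇒ G_5=81
G_5=81  [base 9] 9^2  →[9↦10]→  10^2 = 100  −1 ⇒ G_6=99
G_6=99  [base 10] 9·10 + 9  →[10↦11]→  9·11 + 9 = 108  −1 ⇒ G_7=107
G_7=107  [base 11] 9·11 + 8  →[11↦12]→  9·12 + 8 = 116  −1 ⇒ G_8=115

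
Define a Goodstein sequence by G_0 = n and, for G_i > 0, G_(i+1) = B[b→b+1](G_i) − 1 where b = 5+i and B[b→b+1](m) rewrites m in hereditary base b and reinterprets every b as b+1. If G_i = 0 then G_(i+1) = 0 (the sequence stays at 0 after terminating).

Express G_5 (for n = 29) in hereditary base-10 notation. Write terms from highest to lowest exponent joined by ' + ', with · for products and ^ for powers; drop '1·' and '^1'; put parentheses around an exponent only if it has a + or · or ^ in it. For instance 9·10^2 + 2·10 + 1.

(0) 29|_5 = 5^2 + 4 ↦ 6^2 + 4|_6 = 40 ⇒ 39
(1) 39|_6 = 6^2 + 3 ↦ 7^2 + 3|_7 = 52 ⇒ 51
(2) 51|_7 = 7^2 + 2 ↦ 8^2 + 2|_8 = 66 ⇒ 65
(3) 65|_8 = 8^2 + 1 ↦ 9^2 + 1|_9 = 82 ⇒ 81
(4) 81|_9 = 9^2 ↦ 10^2|_10 = 100 ⇒ 99

9·10 + 9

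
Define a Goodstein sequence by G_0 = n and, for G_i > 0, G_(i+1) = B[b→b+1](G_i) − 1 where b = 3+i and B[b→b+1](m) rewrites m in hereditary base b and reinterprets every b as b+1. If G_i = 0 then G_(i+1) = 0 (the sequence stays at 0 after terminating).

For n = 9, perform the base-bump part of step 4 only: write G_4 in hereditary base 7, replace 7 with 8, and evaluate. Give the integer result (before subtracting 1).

base 3: 9 = 3^2; at 4: 4^2 = 16; next = 15
base 4: 15 = 3·4 + 3; at 5: 3·5 + 3 = 18; next = 17
base 5: 17 = 3·5 + 2; at 6: 3·6 + 2 = 20; next = 19
base 6: 19 = 3·6 + 1; at 7: 3·7 + 1 = 22; next = 21
base 7: 21 = 3·7; at 8: 3·8 = 24; next = 23

24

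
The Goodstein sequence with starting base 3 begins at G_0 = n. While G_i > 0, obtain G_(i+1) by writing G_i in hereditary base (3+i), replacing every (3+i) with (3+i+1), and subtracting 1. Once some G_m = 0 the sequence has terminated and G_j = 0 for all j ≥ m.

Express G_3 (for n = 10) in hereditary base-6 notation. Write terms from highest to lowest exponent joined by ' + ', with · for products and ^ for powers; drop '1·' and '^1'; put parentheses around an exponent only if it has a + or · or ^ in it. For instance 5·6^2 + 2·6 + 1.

4·6 + 3

step 0: 10 = 3^2 + 1; sub 4 for 3: 4^2 + 1; = 17; G_1 = 17−1 = 16
step 1: 16 = 4^2; sub 5 for 4: 5^2; = 25; G_2 = 25−1 = 24
step 2: 24 = 4·5 + 4; sub 6 for 5: 4·6 + 4; = 28; G_3 = 28−1 = 27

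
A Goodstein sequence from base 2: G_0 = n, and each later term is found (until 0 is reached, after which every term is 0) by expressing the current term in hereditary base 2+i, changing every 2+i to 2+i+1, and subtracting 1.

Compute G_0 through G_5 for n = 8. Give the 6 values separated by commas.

8 —HB2→ 2^(2 + 1) —bump→ 3^(3 + 1) = 81 —(−1)→ 80
80 —HB3→ 2·3^3 + 2·3^2 + 2·3 + 2 —bump→ 2·4^4 + 2·4^2 + 2·4 + 2 = 554 —(−1)→ 553
553 —HB4→ 2·4^4 + 2·4^2 + 2·4 + 1 —bump→ 2·5^5 + 2·5^2 + 2·5 + 1 = 6311 —(−1)→ 6310
6310 —HB5→ 2·5^5 + 2·5^2 + 2·5 —bump→ 2·6^6 + 2·6^2 + 2·6 = 93396 —(−1)→ 93395
93395 —HB6→ 2·6^6 + 2·6^2 + 6 + 5 —bump→ 2·7^7 + 2·7^2 + 7 + 5 = 1647196 —(−1)→ 1647195

8, 80, 553, 6310, 93395, 1647195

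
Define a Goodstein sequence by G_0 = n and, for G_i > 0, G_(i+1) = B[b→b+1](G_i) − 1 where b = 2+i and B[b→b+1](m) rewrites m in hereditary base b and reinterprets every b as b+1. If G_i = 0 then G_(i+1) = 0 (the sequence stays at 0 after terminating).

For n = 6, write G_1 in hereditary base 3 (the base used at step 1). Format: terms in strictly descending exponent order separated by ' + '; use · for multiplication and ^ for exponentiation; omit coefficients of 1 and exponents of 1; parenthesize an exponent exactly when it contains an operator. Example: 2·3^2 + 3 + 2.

(0) 6|_2 = 2^2 + 2 ↦ 3^3 + 3|_3 = 30 ⇒ 29
(1) 29|_3 = 3^3 + 2 ↦ 4^4 + 2|_4 = 258 ⇒ 257

3^3 + 2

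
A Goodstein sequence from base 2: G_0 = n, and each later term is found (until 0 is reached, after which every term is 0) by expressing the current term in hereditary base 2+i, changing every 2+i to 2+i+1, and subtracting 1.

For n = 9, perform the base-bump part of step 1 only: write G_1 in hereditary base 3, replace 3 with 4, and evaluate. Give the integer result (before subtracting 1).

G_0 = 9. HB_2(9) = 2^(2 + 1) + 1. Bump = 82. G_1 = 81.
G_1 = 81. HB_3(81) = 3^(3 + 1). Bump = 1024. G_2 = 1023.

1024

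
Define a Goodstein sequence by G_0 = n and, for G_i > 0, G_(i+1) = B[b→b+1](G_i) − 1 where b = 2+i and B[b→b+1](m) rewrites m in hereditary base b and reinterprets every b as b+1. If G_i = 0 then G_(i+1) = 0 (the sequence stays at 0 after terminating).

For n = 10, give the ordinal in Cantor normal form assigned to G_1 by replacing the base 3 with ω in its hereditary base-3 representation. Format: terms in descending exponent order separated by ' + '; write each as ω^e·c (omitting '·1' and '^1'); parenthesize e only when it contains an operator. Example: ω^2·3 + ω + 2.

G_0=10  [base 2] 2^(2 + 1) + 2  →[2↦3]→  3^(3 + 1) + 3 = 84  −1 ⇒ G_1=83
G_1=83  [base 3] 3^(3 + 1) + 2  →[3↦4]→  4^(4 + 1) + 2 = 1026  −1 ⇒ G_2=1025

ω^(ω + 1) + 2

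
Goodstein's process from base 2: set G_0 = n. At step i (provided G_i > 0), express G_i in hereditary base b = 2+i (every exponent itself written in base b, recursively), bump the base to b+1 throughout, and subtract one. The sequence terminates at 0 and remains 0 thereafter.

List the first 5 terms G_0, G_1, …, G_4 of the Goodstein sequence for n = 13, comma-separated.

G_0 = 13. HB_2(13) = 2^(2 + 1) + 2^2 + 1. Bump = 109. G_1 = 108.
G_1 = 108. HB_3(108) = 3^(3 + 1) + 3^3. Bump = 1280. G_2 = 1279.
G_2 = 1279. HB_4(1279) = 4^(4 + 1) + 3·4^3 + 3·4^2 + 3·4 + 3. Bump = 16093. G_3 = 16092.
G_3 = 16092. HB_5(16092) = 5^(5 + 1) + 3·5^3 + 3·5^2 + 3·5 + 2. Bump = 280712. G_4 = 280711.

13, 108, 1279, 16092, 280711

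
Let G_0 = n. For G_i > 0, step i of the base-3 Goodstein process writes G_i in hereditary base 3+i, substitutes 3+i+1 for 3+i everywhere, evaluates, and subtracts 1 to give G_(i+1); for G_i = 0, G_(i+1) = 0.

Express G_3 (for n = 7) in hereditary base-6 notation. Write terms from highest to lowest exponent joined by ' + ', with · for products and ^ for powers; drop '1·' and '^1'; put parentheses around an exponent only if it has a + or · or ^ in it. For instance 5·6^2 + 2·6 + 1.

6 + 3

(0) 7|_3 = 2·3 + 1 ↦ 2·4 + 1|_4 = 9 ⇒ 8
(1) 8|_4 = 2·4 ↦ 2·5|_5 = 10 ⇒ 9
(2) 9|_5 = 5 + 4 ↦ 6 + 4|_6 = 10 ⇒ 9
(3) 9|_6 = 6 + 3 ↦ 7 + 3|_7 = 10 ⇒ 9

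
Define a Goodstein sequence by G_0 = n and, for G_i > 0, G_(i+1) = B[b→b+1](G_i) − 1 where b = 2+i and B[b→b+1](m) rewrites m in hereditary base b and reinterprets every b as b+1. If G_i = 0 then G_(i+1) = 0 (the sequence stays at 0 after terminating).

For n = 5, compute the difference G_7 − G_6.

703

G_0=5  [base 2] 2^2 + 1  →[2↦3]→  3^3 + 1 = 28  −1 ⇒ G_1=27
G_1=27  [base 3] 3^3  →[3↦4]→  4^4 = 256  −1 ⇒ G_2=255
G_2=255  [base 4] 3·4^3 + 3·4^2 + 3·4 + 3  →[4↦5]→  3·5^3 + 3·5^2 + 3·5 + 3 = 468  −1 ⇒ G_3=467
G_3=467  [base 5] 3·5^3 + 3·5^2 + 3·5 + 2  →[5↦6]→  3·6^3 + 3·6^2 + 3·6 + 2 = 776  −1 ⇒ G_4=775
G_4=775  [base 6] 3·6^3 + 3·6^2 + 3·6 + 1  →[6↦7]→  3·7^3 + 3·7^2 + 3·7 + 1 = 1198  −1 ⇒ G_5=1197
G_5=1197  [base 7] 3·7^3 + 3·7^2 + 3·7  →[7↦8]→  3·8^3 + 3·8^2 + 3·8 = 1752  −1 ⇒ G_6=1751
G_6=1751  [base 8] 3·8^3 + 3·8^2 + 2·8 + 7  →[8↦9]→  3·9^3 + 3·9^2 + 2·9 + 7 = 2455  −1 ⇒ G_7=2454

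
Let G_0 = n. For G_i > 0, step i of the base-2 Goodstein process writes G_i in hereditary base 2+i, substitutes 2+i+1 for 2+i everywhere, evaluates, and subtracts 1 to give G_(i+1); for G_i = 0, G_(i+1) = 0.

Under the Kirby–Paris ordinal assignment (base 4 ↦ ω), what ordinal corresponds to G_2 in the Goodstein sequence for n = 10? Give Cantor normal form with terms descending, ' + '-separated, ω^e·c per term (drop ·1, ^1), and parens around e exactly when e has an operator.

ω^(ω + 1) + 1

(0) 10|_2 = 2^(2 + 1) + 2 ↦ 3^(3 + 1) + 3|_3 = 84 ⇒ 83
(1) 83|_3 = 3^(3 + 1) + 2 ↦ 4^(4 + 1) + 2|_4 = 1026 ⇒ 1025
(2) 1025|_4 = 4^(4 + 1) + 1 ↦ 5^(5 + 1) + 1|_5 = 15626 ⇒ 15625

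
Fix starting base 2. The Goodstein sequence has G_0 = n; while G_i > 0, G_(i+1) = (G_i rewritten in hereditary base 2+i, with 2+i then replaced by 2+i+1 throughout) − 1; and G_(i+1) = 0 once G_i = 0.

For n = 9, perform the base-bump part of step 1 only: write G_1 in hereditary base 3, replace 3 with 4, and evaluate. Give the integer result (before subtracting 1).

G_0=9  [base 2] 2^(2 + 1) + 1  →[2↦3]→  3^(3 + 1) + 1 = 82  −1 ⇒ G_1=81
G_1=81  [base 3] 3^(3 + 1)  →[3↦4]→  4^(4 + 1) = 1024  −1 ⇒ G_2=1023

1024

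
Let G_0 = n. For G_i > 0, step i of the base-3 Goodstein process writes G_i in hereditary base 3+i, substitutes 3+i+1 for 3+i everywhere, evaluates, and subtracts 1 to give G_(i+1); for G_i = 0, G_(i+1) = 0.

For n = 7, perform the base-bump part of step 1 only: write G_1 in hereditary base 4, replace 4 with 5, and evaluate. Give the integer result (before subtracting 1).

[0] 7 ≡ 2·3 + 1 (base 3). Lift 4: 9. −1: 8.
[1] 8 ≡ 2·4 (base 4). Lift 5: 10. −1: 9.

10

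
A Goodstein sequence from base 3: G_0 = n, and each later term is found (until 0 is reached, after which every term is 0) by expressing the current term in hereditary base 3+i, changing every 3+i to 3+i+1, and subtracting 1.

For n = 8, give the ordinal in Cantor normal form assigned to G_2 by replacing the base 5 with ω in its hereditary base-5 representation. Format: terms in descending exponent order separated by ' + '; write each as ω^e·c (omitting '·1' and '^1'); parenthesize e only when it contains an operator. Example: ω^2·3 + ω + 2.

ω·2

step 0: 8 = 2·3 + 2; sub 4 for 3: 2·4 + 2; = 10; G_1 = 10−1 = 9
step 1: 9 = 2·4 + 1; sub 5 for 4: 2·5 + 1; = 11; G_2 = 11−1 = 10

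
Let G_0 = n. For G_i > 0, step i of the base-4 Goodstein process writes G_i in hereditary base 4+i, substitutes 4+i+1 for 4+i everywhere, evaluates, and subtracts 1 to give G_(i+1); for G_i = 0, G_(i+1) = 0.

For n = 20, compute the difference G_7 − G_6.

8

i=0: 20 = 4^2 + 4 (b=4); 4→5: 5^2 + 5 = 30; 30−1 = 29
i=1: 29 = 5^2 + 4 (b=5); 5→6: 6^2 + 4 = 40; 40−1 = 39
i=2: 39 = 6^2 + 3 (b=6); 6→7: 7^2 + 3 = 52; 52−1 = 51
i=3: 51 = 7^2 + 2 (b=7); 7→8: 8^2 + 2 = 66; 66−1 = 65
i=4: 65 = 8^2 + 1 (b=8); 8→9: 9^2 + 1 = 82; 82−1 = 81
i=5: 81 = 9^2 (b=9); 9→10: 10^2 = 100; 100−1 = 99
i=6: 99 = 9·10 + 9 (b=10); 10→11: 9·11 + 9 = 108; 108−1 = 107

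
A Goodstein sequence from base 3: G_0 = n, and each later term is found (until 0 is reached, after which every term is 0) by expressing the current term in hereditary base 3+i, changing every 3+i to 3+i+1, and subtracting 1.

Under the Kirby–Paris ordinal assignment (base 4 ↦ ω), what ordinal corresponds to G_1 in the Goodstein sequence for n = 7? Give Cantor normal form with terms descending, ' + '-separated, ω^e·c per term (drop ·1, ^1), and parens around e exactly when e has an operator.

ω·2

[0] 7 ≡ 2·3 + 1 (base 3). Lift 4: 9. −1: 8.
[1] 8 ≡ 2·4 (base 4). Lift 5: 10. −1: 9.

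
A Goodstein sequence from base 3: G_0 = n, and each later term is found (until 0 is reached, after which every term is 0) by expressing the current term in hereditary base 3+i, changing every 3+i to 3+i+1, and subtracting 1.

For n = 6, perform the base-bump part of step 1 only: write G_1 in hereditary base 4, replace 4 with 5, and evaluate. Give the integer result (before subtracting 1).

8

G_0=6  [base 3] 2·3  →[3↦4]→  2·4 = 8  −1 ⇒ G_1=7
G_1=7  [base 4] 4 + 3  →[4↦5]→  5 + 3 = 8  −1 ⇒ G_2=7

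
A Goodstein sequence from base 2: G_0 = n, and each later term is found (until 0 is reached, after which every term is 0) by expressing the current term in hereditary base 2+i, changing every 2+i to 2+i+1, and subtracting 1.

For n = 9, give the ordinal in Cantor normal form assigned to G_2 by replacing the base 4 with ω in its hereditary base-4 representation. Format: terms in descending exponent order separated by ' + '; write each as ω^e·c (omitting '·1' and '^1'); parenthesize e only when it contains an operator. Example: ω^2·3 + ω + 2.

ω^ω·3 + ω^3·3 + ω^2·3 + ω·3 + 3

[0] 9 ≡ 2^(2 + 1) + 1 (base 2). Lift 3: 82. −1: 81.
[1] 81 ≡ 3^(3 + 1) (base 3). Lift 4: 1024. −1: 1023.
[2] 1023 ≡ 3·4^4 + 3·4^3 + 3·4^2 + 3·4 + 3 (base 4). Lift 5: 9843. −1: 9842.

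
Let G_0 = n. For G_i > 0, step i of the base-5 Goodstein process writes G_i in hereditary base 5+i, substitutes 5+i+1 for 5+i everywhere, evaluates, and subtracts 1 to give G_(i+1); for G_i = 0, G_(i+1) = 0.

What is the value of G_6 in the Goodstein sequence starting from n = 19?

step 0: 19 = 3·5 + 4; sub 6 for 5: 3·6 + 4; = 22; G_1 = 22−1 = 21
step 1: 21 = 3·6 + 3; sub 7 for 6: 3·7 + 3; = 24; G_2 = 24−1 = 23
step 2: 23 = 3·7 + 2; sub 8 for 7: 3·8 + 2; = 26; G_3 = 26−1 = 25
step 3: 25 = 3·8 + 1; sub 9 for 8: 3·9 + 1; = 28; G_4 = 28−1 = 27
step 4: 27 = 3·9; sub 10 for 9: 3·10; = 30; G_5 = 30−1 = 29
step 5: 29 = 2·10 + 9; sub 11 for 10: 2·11 + 9; = 31; G_6 = 31−1 = 30
step 6: 30 = 2·11 + 8; sub 12 for 11: 2·12 + 8; = 32; G_7 = 32−1 = 31

30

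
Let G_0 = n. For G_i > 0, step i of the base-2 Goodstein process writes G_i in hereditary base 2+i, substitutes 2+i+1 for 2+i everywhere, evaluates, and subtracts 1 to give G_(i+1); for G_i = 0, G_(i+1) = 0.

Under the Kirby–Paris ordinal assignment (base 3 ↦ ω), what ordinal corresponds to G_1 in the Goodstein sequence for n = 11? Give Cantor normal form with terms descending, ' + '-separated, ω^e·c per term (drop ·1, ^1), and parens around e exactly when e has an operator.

ω^(ω + 1) + ω

G_0=11  [base 2] 2^(2 + 1) + 2 + 1  →[2↦3]→  3^(3 + 1) + 3 + 1 = 85  −1 ⇒ G_1=84
G_1=84  [base 3] 3^(3 + 1) + 3  →[3↦4]→  4^(4 + 1) + 4 = 1028  −1 ⇒ G_2=1027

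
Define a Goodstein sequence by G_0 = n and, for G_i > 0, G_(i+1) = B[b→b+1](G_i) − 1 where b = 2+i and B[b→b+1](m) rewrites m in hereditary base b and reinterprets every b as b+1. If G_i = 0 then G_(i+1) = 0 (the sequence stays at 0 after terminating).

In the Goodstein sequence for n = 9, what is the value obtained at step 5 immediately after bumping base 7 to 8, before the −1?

base 2: 9 = 2^(2 + 1) + 1; at 3: 3^(3 + 1) + 1 = 82; next = 81
base 3: 81 = 3^(3 + 1); at 4: 4^(4 + 1) = 1024; next = 1023
base 4: 1023 = 3·4^4 + 3·4^3 + 3·4^2 + 3·4 + 3; at 5: 3·5^5 + 3·5^3 + 3·5^2 + 3·5 + 3 = 9843; next = 9842
base 5: 9842 = 3·5^5 + 3·5^3 + 3·5^2 + 3·5 + 2; at 6: 3·6^6 + 3·6^3 + 3·6^2 + 3·6 + 2 = 140744; next = 140743
base 6: 140743 = 3·6^6 + 3·6^3 + 3·6^2 + 3·6 + 1; at 7: 3·7^7 + 3·7^3 + 3·7^2 + 3·7 + 1 = 2471827; next = 2471826

50333400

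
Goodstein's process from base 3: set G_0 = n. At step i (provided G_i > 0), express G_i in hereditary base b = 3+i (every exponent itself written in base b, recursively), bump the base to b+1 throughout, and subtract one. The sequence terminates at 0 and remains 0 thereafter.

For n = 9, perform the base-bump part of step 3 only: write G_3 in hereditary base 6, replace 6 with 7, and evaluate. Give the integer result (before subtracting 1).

base 3: 9 = 3^2; at 4: 4^2 = 16; next = 15
base 4: 15 = 3·4 + 3; at 5: 3·5 + 3 = 18; next = 17
base 5: 17 = 3·5 + 2; at 6: 3·6 + 2 = 20; next = 19

22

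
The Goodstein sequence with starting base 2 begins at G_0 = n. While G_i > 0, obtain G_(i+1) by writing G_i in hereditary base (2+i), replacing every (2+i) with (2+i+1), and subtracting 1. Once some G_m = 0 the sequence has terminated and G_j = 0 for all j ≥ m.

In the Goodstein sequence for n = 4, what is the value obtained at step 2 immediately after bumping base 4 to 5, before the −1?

61

base 2: 4 = 2^2; at 3: 3^3 = 27; next = 26
base 3: 26 = 2·3^2 + 2·3 + 2; at 4: 2·4^2 + 2·4 + 2 = 42; next = 41
base 4: 41 = 2·4^2 + 2·4 + 1; at 5: 2·5^2 + 2·5 + 1 = 61; next = 60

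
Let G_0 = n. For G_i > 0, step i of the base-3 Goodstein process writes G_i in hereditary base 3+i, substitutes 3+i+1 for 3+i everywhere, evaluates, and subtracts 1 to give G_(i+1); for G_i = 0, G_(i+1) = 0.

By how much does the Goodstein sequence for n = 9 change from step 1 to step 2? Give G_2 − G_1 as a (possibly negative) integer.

2

base 3: 9 = 3^2; at 4: 4^2 = 16; next = 15
base 4: 15 = 3·4 + 3; at 5: 3·5 + 3 = 18; next = 17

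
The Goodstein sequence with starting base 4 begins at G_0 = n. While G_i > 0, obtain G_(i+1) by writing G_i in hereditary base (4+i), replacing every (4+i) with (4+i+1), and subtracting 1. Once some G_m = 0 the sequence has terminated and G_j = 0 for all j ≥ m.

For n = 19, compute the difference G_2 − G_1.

(0) 19|_4 = 4^2 + 3 ↦ 5^2 + 3|_5 = 28 ⇒ 27
(1) 27|_5 = 5^2 + 2 ↦ 6^2 + 2|_6 = 38 ⇒ 37

10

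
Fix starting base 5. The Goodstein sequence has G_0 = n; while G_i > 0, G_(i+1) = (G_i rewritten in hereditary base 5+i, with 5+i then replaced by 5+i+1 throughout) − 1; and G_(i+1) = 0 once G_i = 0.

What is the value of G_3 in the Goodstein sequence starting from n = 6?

5

G_0 = 6. HB_5(6) = 5 + 1. Bump = 7. G_1 = 6.
G_1 = 6. HB_6(6) = 6. Bump = 7. G_2 = 6.
G_2 = 6. HB_7(6) = 6. Bump = 6. G_3 = 5.
G_3 = 5. HB_8(5) = 5. Bump = 5. G_4 = 4.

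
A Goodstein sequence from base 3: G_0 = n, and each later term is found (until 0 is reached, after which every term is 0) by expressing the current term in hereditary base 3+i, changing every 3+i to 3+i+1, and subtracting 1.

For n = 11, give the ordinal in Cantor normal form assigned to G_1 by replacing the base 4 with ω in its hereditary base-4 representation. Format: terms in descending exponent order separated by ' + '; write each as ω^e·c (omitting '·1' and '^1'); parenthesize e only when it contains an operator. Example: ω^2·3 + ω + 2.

ω^2 + 1

step 0: 11 = 3^2 + 2; sub 4 for 3: 4^2 + 2; = 18; G_1 = 18−1 = 17
step 1: 17 = 4^2 + 1; sub 5 for 4: 5^2 + 1; = 26; G_2 = 26−1 = 25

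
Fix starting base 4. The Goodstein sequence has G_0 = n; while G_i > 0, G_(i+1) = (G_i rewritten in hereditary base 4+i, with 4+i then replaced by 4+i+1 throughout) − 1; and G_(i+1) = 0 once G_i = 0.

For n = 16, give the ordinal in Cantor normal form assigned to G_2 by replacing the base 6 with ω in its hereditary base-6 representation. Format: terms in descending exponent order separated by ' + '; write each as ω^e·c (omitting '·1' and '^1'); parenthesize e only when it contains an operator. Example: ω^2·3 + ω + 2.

ω·4 + 3

i=0: 16 = 4^2 (b=4); 4→5: 5^2 = 25; 25−1 = 24
i=1: 24 = 4·5 + 4 (b=5); 5→6: 4·6 + 4 = 28; 28−1 = 27
i=2: 27 = 4·6 + 3 (b=6); 6→7: 4·7 + 3 = 31; 31−1 = 30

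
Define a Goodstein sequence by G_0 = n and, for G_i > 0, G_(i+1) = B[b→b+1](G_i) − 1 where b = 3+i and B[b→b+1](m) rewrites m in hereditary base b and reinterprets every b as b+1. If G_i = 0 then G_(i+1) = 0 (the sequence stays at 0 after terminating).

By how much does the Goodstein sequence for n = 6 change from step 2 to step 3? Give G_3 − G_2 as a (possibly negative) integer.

base 3: 6 = 2·3; at 4: 2·4 = 8; next = 7
base 4: 7 = 4 + 3; at 5: 5 + 3 = 8; next = 7
base 5: 7 = 5 + 2; at 6: 6 + 2 = 8; next = 7

0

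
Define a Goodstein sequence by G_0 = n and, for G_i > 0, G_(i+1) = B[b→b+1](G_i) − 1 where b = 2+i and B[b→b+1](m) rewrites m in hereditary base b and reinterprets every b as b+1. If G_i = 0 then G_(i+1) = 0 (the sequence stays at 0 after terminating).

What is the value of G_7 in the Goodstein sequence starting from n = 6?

332147

[0] 6 ≡ 2^2 + 2 (base 2). Lift 3: 30. −1: 29.
[1] 29 ≡ 3^3 + 2 (base 3). Lift 4: 258. −1: 257.
[2] 257 ≡ 4^4 + 1 (base 4). Lift 5: 3126. −1: 3125.
[3] 3125 ≡ 5^5 (base 5). Lift 6: 46656. −1: 46655.
[4] 46655 ≡ 5·6^5 + 5·6^4 + 5·6^3 + 5·6^2 + 5·6 + 5 (base 6). Lift 7: 98040. −1: 98039.
[5] 98039 ≡ 5·7^5 + 5·7^4 + 5·7^3 + 5·7^2 + 5·7 + 4 (base 7). Lift 8: 187244. −1: 187243.
[6] 187243 ≡ 5·8^5 + 5·8^4 + 5·8^3 + 5·8^2 + 5·8 + 3 (base 8). Lift 9: 332148. −1: 332147.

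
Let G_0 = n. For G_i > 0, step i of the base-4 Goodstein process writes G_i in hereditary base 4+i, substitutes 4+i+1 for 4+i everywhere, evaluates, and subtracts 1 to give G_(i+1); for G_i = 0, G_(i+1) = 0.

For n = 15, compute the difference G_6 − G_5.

[0] 15 ≡ 3·4 + 3 (base 4). Lift 5: 18. −1: 17.
[1] 17 ≡ 3·5 + 2 (base 5). Lift 6: 20. −1: 19.
[2] 19 ≡ 3·6 + 1 (base 6). Lift 7: 22. −1: 21.
[3] 21 ≡ 3·7 (base 7). Lift 8: 24. −1: 23.
[4] 23 ≡ 2·8 + 7 (base 8). Lift 9: 25. −1: 24.
[5] 24 ≡ 2·9 + 6 (base 9). Lift 10: 26. −1: 25.

1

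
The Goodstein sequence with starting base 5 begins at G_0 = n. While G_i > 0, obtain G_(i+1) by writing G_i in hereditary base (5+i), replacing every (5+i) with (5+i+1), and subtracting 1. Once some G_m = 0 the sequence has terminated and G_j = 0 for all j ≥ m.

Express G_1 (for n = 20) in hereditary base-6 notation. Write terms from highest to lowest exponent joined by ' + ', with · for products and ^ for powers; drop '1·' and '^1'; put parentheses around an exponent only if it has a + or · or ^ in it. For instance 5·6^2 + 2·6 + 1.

3·6 + 5

(0) 20|_5 = 4·5 ↦ 4·6|_6 = 24 ⇒ 23
(1) 23|_6 = 3·6 + 5 ↦ 3·7 + 5|_7 = 26 ⇒ 25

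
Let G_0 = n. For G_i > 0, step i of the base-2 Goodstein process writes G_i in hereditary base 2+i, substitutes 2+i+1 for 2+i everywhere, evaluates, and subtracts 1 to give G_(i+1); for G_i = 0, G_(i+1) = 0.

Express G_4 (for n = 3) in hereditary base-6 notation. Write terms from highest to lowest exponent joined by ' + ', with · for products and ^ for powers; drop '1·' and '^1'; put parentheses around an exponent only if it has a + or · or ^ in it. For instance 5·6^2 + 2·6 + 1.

G_0 = 3. HB_2(3) = 2 + 1. Bump = 4. G_1 = 3.
G_1 = 3. HB_3(3) = 3. Bump = 4. G_2 = 3.
G_2 = 3. HB_4(3) = 3. Bump = 3. G_3 = 2.
G_3 = 2. HB_5(2) = 2. Bump = 2. G_4 = 1.
G_4 = 1. HB_6(1) = 1. Bump = 1. G_5 = 0.

1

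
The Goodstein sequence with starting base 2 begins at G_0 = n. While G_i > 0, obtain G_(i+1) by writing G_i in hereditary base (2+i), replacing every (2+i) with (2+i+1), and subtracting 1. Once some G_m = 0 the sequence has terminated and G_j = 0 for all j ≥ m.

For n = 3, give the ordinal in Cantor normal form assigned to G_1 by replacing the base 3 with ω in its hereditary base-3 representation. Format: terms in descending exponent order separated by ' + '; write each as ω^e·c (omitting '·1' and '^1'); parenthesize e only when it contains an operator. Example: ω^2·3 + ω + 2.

(0) 3|_2 = 2 + 1 ↦ 3 + 1|_3 = 4 ⇒ 3
(1) 3|_3 = 3 ↦ 4|_4 = 4 ⇒ 3

ω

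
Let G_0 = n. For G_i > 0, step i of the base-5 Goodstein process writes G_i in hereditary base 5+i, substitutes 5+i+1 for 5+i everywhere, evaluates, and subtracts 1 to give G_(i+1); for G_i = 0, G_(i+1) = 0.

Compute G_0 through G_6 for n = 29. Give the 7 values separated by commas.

G_0 = 29. HB_5(29) = 5^2 + 4. Bump = 40. G_1 = 39.
G_1 = 39. HB_6(39) = 6^2 + 3. Bump = 52. G_2 = 51.
G_2 = 51. HB_7(51) = 7^2 + 2. Bump = 66. G_3 = 65.
G_3 = 65. HB_8(65) = 8^2 + 1. Bump = 82. G_4 = 81.
G_4 = 81. HB_9(81) = 9^2. Bump = 100. G_5 = 99.
G_5 = 99. HB_10(99) = 9·10 + 9. Bump = 108. G_6 = 107.

29, 39, 51, 65, 81, 99, 107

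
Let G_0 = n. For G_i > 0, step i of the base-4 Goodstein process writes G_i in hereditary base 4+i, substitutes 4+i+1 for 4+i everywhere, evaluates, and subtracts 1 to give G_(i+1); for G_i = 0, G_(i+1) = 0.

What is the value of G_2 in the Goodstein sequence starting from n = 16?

27

G_0 = 16. HB_4(16) = 4^2. Bump = 25. G_1 = 24.
G_1 = 24. HB_5(24) = 4·5 + 4. Bump = 28. G_2 = 27.
G_2 = 27. HB_6(27) = 4·6 + 3. Bump = 31. G_3 = 30.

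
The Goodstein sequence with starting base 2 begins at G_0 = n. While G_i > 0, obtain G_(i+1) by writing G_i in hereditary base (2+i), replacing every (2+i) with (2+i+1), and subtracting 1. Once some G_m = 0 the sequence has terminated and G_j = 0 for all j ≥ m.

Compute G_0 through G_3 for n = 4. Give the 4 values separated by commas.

4, 26, 41, 60

G_0=4  [base 2] 2^2  →[2↦3]→  3^3 = 27  −1 ⇒ G_1=26
G_1=26  [base 3] 2·3^2 + 2·3 + 2  →[3↦4]→  2·4^2 + 2·4 + 2 = 42  −1 ⇒ G_2=41
G_2=41  [base 4] 2·4^2 + 2·4 + 1  →[4↦5]→  2·5^2 + 2·5 + 1 = 61  −1 ⇒ G_3=60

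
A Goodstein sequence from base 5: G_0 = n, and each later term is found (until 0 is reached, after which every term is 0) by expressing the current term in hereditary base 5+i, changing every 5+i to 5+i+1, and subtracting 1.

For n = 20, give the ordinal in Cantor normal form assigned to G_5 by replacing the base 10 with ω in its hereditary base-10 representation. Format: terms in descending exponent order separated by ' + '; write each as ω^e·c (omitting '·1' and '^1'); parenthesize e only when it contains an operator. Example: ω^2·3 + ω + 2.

[0] 20 ≡ 4·5 (base 5). Lift 6: 24. −1: 23.
[1] 23 ≡ 3·6 + 5 (base 6). Lift 7: 26. −1: 25.
[2] 25 ≡ 3·7 + 4 (base 7). Lift 8: 28. −1: 27.
[3] 27 ≡ 3·8 + 3 (base 8). Lift 9: 30. −1: 29.
[4] 29 ≡ 3·9 + 2 (base 9). Lift 10: 32. −1: 31.

ω·3 + 1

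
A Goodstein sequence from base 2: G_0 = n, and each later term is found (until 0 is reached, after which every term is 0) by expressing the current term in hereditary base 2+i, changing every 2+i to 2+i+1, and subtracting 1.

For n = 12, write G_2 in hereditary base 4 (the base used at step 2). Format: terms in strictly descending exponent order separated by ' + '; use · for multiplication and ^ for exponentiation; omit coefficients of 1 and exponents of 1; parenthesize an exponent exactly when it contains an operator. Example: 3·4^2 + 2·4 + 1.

4^(4 + 1) + 2·4^2 + 2·4 + 1

G_0 = 12. HB_2(12) = 2^(2 + 1) + 2^2. Bump = 108. G_1 = 107.
G_1 = 107. HB_3(107) = 3^(3 + 1) + 2·3^2 + 2·3 + 2. Bump = 1066. G_2 = 1065.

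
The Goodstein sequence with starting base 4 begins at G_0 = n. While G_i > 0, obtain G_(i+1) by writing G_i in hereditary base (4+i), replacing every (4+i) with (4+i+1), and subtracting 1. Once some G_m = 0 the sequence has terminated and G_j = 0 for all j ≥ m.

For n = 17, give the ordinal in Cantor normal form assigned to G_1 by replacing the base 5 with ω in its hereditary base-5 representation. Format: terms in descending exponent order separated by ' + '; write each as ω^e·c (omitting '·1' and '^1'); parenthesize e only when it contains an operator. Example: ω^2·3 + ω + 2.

ω^2

base 4: 17 = 4^2 + 1; at 5: 5^2 + 1 = 26; next = 25
base 5: 25 = 5^2; at 6: 6^2 = 36; next = 35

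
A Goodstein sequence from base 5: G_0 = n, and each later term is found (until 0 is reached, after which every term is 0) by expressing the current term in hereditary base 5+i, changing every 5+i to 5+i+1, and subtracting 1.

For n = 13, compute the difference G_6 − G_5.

0

G_0 = 13. HB_5(13) = 2·5 + 3. Bump = 15. G_1 = 14.
G_1 = 14. HB_6(14) = 2·6 + 2. Bump = 16. G_2 = 15.
G_2 = 15. HB_7(15) = 2·7 + 1. Bump = 17. G_3 = 16.
G_3 = 16. HB_8(16) = 2·8. Bump = 18. G_4 = 17.
G_4 = 17. HB_9(17) = 9 + 8. Bump = 18. G_5 = 17.
G_5 = 17. HB_10(17) = 10 + 7. Bump = 18. G_6 = 17.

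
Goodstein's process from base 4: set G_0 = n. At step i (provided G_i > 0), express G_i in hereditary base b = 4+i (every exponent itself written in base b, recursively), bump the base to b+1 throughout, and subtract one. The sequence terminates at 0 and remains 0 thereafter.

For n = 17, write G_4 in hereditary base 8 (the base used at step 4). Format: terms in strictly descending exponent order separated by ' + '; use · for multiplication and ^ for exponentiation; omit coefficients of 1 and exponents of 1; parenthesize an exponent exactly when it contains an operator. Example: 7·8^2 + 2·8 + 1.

G_0 = 17. HB_4(17) = 4^2 + 1. Bump = 26. G_1 = 25.
G_1 = 25. HB_5(25) = 5^2. Bump = 36. G_2 = 35.
G_2 = 35. HB_6(35) = 5·6 + 5. Bump = 40. G_3 = 39.
G_3 = 39. HB_7(39) = 5·7 + 4. Bump = 44. G_4 = 43.

5·8 + 3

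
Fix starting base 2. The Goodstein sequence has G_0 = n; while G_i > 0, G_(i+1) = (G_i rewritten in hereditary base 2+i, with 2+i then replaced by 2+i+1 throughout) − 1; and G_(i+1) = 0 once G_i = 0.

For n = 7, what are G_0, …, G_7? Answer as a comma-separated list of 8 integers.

7, 30, 259, 3127, 46657, 823543, 16777215, 37665879

[0] 7 ≡ 2^2 + 2 + 1 (base 2). Lift 3: 31. −1: 30.
[1] 30 ≡ 3^3 + 3 (base 3). Lift 4: 260. −1: 259.
[2] 259 ≡ 4^4 + 3 (base 4). Lift 5: 3128. −1: 3127.
[3] 3127 ≡ 5^5 + 2 (base 5). Lift 6: 46658. −1: 46657.
[4] 46657 ≡ 6^6 + 1 (base 6). Lift 7: 823544. −1: 823543.
[5] 823543 ≡ 7^7 (base 7). Lift 8: 16777216. −1: 16777215.
[6] 16777215 ≡ 7·8^7 + 7·8^6 + 7·8^5 + 7·8^4 + 7·8^3 + 7·8^2 + 7·8 + 7 (base 8). Lift 9: 37665880. −1: 37665879.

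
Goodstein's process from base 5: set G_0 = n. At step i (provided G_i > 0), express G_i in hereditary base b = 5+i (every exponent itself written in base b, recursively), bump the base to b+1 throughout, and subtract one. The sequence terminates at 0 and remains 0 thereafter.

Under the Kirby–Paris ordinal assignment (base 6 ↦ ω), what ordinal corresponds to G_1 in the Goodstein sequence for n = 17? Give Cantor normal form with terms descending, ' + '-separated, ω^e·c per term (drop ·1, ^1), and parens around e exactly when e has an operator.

G_0 = 17. HB_5(17) = 3·5 + 2. Bump = 20. G_1 = 19.
G_1 = 19. HB_6(19) = 3·6 + 1. Bump = 22. G_2 = 21.

ω·3 + 1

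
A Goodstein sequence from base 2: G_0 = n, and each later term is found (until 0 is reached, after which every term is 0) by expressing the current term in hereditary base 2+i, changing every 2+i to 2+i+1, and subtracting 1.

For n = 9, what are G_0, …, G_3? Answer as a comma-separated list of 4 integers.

9, 81, 1023, 9842

step 0: 9 = 2^(2 + 1) + 1; sub 3 for 2: 3^(3 + 1) + 1; = 82; G_1 = 82−1 = 81
step 1: 81 = 3^(3 + 1); sub 4 for 3: 4^(4 + 1); = 1024; G_2 = 1024−1 = 1023
step 2: 1023 = 3·4^4 + 3·4^3 + 3·4^2 + 3·4 + 3; sub 5 for 4: 3·5^5 + 3·5^3 + 3·5^2 + 3·5 + 3; = 9843; G_3 = 9843−1 = 9842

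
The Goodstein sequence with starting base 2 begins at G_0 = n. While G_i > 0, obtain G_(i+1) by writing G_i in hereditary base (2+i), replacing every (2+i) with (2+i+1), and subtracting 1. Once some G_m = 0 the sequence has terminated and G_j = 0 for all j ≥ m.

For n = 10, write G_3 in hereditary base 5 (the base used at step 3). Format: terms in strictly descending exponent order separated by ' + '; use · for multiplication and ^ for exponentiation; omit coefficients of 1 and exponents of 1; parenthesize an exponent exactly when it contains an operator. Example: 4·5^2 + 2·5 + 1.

G_0=10  [base 2] 2^(2 + 1) + 2  →[2↦3]→  3^(3 + 1) + 3 = 84  −1 ⇒ G_1=83
G_1=83  [base 3] 3^(3 + 1) + 2  →[3↦4]→  4^(4 + 1) + 2 = 1026  −1 ⇒ G_2=1025
G_2=1025  [base 4] 4^(4 + 1) + 1  →[4↦5]→  5^(5 + 1) + 1 = 15626  −1 ⇒ G_3=15625
G_3=15625  [base 5] 5^(5 + 1)  →[5↦6]→  6^(6 + 1) = 279936  −1 ⇒ G_4=279935

5^(5 + 1)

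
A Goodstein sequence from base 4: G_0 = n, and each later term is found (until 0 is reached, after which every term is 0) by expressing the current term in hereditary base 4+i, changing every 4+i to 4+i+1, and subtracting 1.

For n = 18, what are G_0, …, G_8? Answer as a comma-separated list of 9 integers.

18, 26, 36, 48, 53, 58, 63, 68, 73

step 0: 18 = 4^2 + 2; sub 5 for 4: 5^2 + 2; = 27; G_1 = 27−1 = 26
step 1: 26 = 5^2 + 1; sub 6 for 5: 6^2 + 1; = 37; G_2 = 37−1 = 36
step 2: 36 = 6^2; sub 7 for 6: 7^2; = 49; G_3 = 49−1 = 48
step 3: 48 = 6·7 + 6; sub 8 for 7: 6·8 + 6; = 54; G_4 = 54−1 = 53
step 4: 53 = 6·8 + 5; sub 9 for 8: 6·9 + 5; = 59; G_5 = 59−1 = 58
step 5: 58 = 6·9 + 4; sub 10 for 9: 6·10 + 4; = 64; G_6 = 64−1 = 63
step 6: 63 = 6·10 + 3; sub 11 for 10: 6·11 + 3; = 69; G_7 = 69−1 = 68
step 7: 68 = 6·11 + 2; sub 12 for 11: 6·12 + 2; = 74; G_8 = 74−1 = 73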